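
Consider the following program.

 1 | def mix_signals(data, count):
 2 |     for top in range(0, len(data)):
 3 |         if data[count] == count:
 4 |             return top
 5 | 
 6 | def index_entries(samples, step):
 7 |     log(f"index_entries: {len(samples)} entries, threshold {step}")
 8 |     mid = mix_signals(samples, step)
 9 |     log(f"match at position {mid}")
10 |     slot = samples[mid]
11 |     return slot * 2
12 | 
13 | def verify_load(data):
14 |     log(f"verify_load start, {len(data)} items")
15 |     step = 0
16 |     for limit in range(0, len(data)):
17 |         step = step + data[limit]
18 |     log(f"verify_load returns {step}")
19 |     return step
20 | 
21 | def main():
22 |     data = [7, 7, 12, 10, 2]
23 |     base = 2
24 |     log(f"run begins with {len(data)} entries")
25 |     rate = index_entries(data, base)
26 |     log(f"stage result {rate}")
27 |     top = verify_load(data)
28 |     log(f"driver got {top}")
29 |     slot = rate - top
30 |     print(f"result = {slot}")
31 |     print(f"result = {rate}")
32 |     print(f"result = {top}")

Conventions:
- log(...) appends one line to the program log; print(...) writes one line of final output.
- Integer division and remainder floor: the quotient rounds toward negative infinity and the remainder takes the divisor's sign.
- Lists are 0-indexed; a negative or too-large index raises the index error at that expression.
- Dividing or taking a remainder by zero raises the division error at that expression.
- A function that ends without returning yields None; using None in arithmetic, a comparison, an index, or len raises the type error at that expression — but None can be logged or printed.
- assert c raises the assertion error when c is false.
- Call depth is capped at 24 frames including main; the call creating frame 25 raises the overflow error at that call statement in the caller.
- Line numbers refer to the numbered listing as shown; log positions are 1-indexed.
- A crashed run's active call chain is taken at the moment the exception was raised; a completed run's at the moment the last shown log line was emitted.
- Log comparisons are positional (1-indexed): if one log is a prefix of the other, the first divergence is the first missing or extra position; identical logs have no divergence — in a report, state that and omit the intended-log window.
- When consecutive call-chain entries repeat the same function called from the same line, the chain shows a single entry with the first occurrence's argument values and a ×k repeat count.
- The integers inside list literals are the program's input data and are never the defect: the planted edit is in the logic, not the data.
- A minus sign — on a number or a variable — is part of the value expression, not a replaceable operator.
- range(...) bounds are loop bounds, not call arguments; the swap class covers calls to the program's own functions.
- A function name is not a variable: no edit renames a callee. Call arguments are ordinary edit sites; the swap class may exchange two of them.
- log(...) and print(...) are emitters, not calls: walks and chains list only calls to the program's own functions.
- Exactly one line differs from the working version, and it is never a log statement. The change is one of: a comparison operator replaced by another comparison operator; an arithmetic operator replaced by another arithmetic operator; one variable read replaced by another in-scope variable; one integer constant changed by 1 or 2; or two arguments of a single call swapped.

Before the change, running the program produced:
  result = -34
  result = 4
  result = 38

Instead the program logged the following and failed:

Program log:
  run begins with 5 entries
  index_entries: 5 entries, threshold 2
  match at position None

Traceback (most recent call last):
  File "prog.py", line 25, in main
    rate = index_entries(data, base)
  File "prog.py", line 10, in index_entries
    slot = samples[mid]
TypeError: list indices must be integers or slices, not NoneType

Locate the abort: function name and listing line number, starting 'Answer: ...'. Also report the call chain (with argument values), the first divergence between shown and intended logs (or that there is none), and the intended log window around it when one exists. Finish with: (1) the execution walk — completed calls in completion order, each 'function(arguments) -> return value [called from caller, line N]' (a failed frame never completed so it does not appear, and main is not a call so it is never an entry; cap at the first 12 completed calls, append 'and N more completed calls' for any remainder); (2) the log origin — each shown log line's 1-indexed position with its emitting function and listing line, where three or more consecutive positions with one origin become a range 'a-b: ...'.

Answer: the error was raised in index_entries, line 10.
The tell: Log line 3 is where behavior first shows: 'match at position None' appears instead of 'match at position 4'.
Call chain: main -> index_entries([7, 7, 12, 10, 2], 2) (called at line 25).
First divergence: position 3; shown 'match at position None' vs intended 'match at position 4'.
Intended log window:
  1: run begins with 5 entries
  2: index_entries: 5 entries, threshold 2
  3: match at position 4
  4: stage result 4
Execution walk:
  mix_signals([7, 7, 12, 10, 2], 2) -> None  [called from index_entries, line 8]
Log origins:
  1: from main, line 24
  2: from index_entries, line 7
  3: from index_entries, line 9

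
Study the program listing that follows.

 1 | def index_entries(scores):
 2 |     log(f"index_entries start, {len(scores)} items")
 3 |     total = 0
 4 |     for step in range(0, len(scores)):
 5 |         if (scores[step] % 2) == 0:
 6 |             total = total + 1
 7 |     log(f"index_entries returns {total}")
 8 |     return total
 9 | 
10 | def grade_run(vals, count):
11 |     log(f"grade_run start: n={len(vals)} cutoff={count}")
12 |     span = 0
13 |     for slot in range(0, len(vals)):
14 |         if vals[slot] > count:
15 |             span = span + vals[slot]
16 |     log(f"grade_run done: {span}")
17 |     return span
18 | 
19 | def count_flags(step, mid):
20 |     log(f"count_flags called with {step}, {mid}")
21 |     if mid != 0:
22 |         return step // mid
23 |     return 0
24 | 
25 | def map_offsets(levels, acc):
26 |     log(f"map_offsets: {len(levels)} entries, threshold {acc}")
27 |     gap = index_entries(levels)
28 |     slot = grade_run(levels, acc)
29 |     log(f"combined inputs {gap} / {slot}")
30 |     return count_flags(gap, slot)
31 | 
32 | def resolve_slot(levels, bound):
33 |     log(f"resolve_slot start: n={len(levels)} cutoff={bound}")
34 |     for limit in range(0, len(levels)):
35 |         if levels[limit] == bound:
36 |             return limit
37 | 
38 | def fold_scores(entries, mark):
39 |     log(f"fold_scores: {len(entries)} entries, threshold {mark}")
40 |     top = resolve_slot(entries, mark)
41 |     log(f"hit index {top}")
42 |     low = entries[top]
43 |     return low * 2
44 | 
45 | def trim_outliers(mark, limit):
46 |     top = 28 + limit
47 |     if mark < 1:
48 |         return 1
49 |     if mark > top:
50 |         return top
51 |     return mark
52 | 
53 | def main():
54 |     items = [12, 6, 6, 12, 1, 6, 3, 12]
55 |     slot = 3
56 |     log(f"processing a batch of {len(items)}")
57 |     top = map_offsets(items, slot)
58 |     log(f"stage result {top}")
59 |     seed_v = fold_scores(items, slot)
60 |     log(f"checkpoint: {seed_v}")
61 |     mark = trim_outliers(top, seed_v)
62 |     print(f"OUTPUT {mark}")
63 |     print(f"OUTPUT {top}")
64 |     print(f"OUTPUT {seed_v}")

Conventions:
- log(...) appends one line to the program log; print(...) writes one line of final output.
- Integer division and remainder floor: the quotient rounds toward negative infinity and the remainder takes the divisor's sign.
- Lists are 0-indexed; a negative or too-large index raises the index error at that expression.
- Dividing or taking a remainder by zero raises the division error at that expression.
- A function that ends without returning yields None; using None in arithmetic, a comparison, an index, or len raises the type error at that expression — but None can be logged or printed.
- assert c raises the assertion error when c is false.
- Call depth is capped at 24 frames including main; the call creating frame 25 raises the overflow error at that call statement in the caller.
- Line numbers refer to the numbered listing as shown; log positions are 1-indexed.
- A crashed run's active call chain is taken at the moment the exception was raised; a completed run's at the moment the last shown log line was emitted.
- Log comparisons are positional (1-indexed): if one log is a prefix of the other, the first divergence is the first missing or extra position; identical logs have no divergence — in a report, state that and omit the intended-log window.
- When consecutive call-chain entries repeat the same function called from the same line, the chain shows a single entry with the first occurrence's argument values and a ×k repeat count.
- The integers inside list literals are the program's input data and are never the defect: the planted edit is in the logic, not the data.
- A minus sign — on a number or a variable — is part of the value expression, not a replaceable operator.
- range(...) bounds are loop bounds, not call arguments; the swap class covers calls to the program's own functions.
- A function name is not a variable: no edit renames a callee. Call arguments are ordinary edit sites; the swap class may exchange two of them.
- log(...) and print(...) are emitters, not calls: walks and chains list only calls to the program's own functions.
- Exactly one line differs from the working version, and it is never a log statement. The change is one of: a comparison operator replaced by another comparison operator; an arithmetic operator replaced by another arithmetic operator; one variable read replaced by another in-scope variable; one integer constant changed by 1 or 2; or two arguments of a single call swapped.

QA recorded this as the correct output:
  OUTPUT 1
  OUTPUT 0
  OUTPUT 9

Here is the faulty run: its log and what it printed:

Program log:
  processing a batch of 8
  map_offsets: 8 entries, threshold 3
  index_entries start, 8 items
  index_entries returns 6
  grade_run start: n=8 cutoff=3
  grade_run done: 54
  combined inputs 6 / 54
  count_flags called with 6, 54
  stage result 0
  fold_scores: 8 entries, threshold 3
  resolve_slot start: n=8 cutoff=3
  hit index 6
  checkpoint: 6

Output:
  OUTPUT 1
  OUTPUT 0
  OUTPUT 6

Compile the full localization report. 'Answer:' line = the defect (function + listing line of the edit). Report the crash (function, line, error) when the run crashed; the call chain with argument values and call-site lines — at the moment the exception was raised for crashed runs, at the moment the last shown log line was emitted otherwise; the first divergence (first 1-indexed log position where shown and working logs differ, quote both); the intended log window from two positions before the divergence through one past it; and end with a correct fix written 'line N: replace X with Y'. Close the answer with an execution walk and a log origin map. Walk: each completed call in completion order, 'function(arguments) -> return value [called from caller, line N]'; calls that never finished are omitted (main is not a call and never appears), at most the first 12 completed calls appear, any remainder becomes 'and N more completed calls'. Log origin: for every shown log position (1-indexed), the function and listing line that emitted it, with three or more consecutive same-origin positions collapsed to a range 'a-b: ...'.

Answer: the defect is in fold_scores at line 43.
Key observation: The earliest visible damage is log position 13 — 'checkpoint: 6' rather than the intended 'checkpoint: 9'.
Call chain: main.
First divergence: position 13; shown 'checkpoint: 6' vs intended 'checkpoint: 9'.
Intended log window:
  11: resolve_slot start: n=8 cutoff=3
  12: hit index 6
  13: checkpoint: 9
Execution walk:
  index_entries([12, 6, 6, 12, 1, 6, 3, 12]) -> 6  [called from map_offsets, line 27]
  grade_run([12, 6, 6, 12, 1, 6, 3, 12], 3) -> 54  [called from map_offsets, line 28]
  count_flags(6, 54) -> 0  [called from map_offsets, line 30]
  map_offsets([12, 6, 6, 12, 1, 6, 3, 12], 3) -> 0  [called from main, line 57]
  resolve_slot([12, 6, 6, 12, 1, 6, 3, 12], 3) -> 6  [called from fold_scores, line 40]
  fold_scores([12, 6, 6, 12, 1, 6, 3, 12], 3) -> 6  [called from main, line 59]
  trim_outliers(0, 6) -> 1  [called from main, line 61]
Log origins:
  1: emitted by main (line 56)
  2: emitted by map_offsets (line 26)
  3: emitted by index_entries (line 2)
  4: emitted by index_entries (line 7)
  5: emitted by grade_run (line 11)
  6: emitted by grade_run (line 16)
  7: emitted by map_offsets (line 29)
  8: emitted by count_flags (line 20)
  9: emitted by main (line 58)
  10: emitted by fold_scores (line 39)
  11: emitted by resolve_slot (line 33)
  12: emitted by fold_scores (line 41)
  13: emitted by main (line 60)
A correct fix: line 43: replace `2` with `3`.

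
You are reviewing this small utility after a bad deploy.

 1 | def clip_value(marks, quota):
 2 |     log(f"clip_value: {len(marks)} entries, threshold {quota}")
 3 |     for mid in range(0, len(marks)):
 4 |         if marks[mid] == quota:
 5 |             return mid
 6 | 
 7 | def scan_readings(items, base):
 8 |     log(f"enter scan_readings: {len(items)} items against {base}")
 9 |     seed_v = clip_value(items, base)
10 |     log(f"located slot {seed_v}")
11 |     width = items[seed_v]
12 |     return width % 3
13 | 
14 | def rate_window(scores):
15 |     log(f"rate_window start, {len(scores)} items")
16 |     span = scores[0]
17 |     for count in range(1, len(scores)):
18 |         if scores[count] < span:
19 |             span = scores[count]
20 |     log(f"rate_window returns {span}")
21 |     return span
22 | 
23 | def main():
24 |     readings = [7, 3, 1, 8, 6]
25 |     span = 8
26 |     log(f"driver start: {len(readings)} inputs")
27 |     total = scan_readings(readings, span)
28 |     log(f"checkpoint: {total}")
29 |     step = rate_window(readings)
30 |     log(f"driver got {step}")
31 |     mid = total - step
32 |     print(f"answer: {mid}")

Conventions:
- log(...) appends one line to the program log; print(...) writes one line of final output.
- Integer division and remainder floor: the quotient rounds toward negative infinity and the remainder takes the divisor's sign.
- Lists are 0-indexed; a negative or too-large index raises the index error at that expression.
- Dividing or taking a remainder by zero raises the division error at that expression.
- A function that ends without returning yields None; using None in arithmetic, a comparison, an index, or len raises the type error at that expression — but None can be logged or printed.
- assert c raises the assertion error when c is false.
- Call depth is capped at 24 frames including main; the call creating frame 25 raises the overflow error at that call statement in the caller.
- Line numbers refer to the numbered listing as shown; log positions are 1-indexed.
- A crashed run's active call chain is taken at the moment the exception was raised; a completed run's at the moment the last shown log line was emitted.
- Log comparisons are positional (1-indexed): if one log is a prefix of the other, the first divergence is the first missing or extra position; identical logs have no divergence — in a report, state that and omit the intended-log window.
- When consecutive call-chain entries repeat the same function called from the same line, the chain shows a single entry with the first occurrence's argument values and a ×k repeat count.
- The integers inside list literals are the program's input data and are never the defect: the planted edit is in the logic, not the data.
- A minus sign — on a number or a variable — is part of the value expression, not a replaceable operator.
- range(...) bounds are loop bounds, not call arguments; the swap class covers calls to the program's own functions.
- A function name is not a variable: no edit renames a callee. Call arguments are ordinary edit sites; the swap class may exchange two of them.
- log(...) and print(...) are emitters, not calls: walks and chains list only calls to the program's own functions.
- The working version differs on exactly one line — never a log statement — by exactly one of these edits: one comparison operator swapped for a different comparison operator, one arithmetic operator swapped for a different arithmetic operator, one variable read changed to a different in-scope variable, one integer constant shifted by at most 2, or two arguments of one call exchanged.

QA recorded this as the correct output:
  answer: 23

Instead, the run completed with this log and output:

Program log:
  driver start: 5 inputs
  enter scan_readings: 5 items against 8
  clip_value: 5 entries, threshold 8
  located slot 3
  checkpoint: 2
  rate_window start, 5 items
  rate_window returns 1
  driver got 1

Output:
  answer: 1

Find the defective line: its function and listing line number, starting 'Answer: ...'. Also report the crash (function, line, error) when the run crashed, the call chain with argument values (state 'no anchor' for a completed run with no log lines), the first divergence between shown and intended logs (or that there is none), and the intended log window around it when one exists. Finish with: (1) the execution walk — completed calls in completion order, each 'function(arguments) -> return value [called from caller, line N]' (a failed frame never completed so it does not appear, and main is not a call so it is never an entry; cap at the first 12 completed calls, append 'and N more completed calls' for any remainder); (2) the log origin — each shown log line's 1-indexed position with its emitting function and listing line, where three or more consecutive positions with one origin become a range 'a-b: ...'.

Answer: the defect is in scan_readings at line 12.
Key fact: Position 5 is the first bad log line: 'checkpoint: 2' should read 'checkpoint: 24'.
Call chain: main.
First divergence: position 5 — shown 'checkpoint: 2', intended 'checkpoint: 24'.
Intended log window:
  3: clip_value: 5 entries, threshold 8
  4: located slot 3
  5: checkpoint: 24
  6: rate_window start, 5 items
Execution walk:
  clip_value([7, 3, 1, 8, 6], 8) -> 3  [called from scan_readings, line 9]
  scan_readings([7, 3, 1, 8, 6], 8) -> 2  [called from main, line 27]
  rate_window([7, 3, 1, 8, 6]) -> 1  [called from main, line 29]
Origin of each log line:
  1: from main, line 26
  2: from scan_readings, line 8
  3: from clip_value, line 2
  4: from scan_readings, line 10
  5: from main, line 28
  6: from rate_window, line 15
  7: from rate_window, line 20
  8: from main, line 30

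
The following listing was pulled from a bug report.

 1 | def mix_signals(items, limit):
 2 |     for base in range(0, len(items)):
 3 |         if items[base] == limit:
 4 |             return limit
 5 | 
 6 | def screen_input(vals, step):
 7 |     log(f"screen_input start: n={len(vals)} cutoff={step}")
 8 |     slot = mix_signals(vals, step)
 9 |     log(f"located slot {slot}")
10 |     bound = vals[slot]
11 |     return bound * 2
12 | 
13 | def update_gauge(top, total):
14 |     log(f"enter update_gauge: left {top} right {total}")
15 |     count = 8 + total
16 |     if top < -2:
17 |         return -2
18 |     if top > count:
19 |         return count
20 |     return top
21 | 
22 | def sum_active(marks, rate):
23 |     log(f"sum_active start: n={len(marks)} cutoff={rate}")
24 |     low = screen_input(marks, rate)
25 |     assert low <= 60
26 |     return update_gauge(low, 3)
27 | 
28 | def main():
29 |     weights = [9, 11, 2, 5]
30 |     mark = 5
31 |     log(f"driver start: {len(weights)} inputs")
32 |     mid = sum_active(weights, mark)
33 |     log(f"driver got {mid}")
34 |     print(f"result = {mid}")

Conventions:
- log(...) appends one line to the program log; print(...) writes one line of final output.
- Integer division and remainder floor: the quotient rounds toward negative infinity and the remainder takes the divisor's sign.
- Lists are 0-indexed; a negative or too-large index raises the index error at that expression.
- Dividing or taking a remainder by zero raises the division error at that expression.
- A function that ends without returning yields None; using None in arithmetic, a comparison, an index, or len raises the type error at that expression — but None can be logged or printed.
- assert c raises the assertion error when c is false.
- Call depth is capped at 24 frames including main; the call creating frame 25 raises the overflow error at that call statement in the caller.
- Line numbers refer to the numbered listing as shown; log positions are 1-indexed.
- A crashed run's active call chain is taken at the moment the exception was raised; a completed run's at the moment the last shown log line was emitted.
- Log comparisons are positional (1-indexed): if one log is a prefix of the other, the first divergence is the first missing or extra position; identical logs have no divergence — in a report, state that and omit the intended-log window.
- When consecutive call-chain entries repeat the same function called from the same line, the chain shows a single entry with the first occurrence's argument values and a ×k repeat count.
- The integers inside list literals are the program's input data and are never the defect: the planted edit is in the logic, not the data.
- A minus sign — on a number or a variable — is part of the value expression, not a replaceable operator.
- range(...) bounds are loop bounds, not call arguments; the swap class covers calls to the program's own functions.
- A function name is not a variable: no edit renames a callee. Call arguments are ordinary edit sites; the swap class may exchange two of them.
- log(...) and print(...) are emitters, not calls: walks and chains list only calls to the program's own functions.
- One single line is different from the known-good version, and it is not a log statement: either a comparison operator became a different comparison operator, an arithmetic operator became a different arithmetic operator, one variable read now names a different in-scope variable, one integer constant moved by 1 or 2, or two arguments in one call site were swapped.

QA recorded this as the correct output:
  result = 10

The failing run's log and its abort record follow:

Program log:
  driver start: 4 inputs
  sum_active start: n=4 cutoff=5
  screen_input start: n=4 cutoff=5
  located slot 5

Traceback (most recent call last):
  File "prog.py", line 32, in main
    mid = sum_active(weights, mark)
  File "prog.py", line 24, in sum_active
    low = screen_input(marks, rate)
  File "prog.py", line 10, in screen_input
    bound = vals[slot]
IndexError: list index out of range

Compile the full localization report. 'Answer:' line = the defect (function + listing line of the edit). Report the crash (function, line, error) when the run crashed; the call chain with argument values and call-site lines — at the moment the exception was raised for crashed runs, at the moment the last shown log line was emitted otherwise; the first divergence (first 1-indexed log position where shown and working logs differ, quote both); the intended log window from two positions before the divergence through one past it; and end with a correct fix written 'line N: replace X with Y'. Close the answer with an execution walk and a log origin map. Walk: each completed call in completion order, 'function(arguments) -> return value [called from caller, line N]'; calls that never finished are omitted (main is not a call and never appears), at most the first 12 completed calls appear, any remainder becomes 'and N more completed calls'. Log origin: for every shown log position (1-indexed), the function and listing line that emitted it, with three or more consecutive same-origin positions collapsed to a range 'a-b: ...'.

Answer: the defect is in mix_signals at line 4.
Core observation: The log first diverges at position 4: the faulty run prints 'located slot 5' where the working version prints 'located slot 3'.
Crash: screen_input, line 10, IndexError.
Call chain: main -> sum_active([9, 11, 2, 5], 5) (called at line 32) -> screen_input([9, 11, 2, 5], 5) (called at line 24).
First divergence: position 4 — shown 'located slot 5', intended 'located slot 3'.
Intended log window:
  2: sum_active start: n=4 cutoff=5
  3: screen_input start: n=4 cutoff=5
  4: located slot 3
  5: enter update_gauge: left 10 right 3
Execution walk:
  mix_signals([9, 11, 2, 5], 5) -> 5  [called from screen_input, line 8]
Log origin:
  1: emitted by main (line 31)
  2: emitted by sum_active (line 23)
  3: emitted by screen_input (line 7)
  4: emitted by screen_input (line 9)
A correct fix: line 4: replace `limit` with `base`.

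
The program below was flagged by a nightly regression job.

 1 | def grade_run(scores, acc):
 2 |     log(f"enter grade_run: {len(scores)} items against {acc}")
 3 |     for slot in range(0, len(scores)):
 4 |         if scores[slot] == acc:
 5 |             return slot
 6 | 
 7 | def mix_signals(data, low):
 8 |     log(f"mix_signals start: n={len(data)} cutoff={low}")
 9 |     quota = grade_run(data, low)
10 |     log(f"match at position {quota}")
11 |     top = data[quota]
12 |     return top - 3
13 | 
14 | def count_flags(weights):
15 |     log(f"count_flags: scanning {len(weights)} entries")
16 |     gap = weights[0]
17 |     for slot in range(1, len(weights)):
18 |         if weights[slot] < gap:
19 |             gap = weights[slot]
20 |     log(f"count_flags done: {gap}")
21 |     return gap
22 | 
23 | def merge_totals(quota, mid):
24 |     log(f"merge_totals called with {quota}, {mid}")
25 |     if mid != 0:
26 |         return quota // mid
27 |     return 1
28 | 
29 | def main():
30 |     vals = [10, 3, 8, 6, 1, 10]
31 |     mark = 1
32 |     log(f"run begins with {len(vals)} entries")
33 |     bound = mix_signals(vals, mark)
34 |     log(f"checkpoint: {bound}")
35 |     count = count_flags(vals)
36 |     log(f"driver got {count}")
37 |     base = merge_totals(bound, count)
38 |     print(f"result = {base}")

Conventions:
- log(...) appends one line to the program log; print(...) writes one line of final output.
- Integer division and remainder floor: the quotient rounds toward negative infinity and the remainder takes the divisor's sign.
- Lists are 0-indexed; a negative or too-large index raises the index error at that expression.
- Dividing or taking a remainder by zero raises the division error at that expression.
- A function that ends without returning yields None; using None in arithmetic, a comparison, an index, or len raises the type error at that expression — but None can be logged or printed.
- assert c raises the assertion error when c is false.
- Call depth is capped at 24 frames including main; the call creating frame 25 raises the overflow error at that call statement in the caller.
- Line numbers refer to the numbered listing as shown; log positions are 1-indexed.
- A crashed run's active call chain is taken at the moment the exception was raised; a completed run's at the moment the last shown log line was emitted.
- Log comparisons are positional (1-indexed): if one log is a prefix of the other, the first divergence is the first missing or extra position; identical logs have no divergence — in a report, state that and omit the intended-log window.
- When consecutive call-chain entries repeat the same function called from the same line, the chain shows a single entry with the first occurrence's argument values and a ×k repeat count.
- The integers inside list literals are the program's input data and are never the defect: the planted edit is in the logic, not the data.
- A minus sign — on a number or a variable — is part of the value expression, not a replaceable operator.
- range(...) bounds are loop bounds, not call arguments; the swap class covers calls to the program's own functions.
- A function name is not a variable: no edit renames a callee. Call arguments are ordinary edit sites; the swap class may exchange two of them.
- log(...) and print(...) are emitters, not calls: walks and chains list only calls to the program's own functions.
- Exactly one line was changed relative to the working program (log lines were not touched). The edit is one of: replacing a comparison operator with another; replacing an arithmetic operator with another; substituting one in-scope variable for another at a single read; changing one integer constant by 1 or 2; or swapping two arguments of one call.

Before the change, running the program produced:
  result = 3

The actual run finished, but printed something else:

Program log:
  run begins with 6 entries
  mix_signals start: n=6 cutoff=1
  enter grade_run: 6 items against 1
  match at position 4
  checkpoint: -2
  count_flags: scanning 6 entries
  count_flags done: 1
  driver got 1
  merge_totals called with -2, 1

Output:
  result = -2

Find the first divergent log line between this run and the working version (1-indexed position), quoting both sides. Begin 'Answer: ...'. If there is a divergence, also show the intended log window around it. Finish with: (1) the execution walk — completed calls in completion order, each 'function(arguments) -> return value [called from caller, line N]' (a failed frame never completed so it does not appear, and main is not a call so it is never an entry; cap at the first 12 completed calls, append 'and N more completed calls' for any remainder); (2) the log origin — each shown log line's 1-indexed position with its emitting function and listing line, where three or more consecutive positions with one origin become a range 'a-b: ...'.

Answer: at position 5 the run shows 'checkpoint: -2' where the working version logs 'checkpoint: 3'.
Intended log window:
  3: enter grade_run: 6 items against 1
  4: match at position 4
  5: checkpoint: 3
  6: count_flags: scanning 6 entries
Execution walk:
  grade_run([10, 3, 8, 6, 1, 10], 1) -> 4  [called from mix_signals, line 9]
  mix_signals([10, 3, 8, 6, 1, 10], 1) -> -2  [called from main, line 33]
  count_flags([10, 3, 8, 6, 1, 10]) -> 1  [called from main, line 35]
  merge_totals(-2, 1) -> -2  [called from main, line 37]
Log origins:
  1: from main, line 32
  2: from mix_signals, line 8
  3: from grade_run, line 2
  4: from mix_signals, line 10
  5: from main, line 34
  6: from count_flags, line 15
  7: from count_flags, line 20
  8: from main, line 36
  9: from merge_totals, line 24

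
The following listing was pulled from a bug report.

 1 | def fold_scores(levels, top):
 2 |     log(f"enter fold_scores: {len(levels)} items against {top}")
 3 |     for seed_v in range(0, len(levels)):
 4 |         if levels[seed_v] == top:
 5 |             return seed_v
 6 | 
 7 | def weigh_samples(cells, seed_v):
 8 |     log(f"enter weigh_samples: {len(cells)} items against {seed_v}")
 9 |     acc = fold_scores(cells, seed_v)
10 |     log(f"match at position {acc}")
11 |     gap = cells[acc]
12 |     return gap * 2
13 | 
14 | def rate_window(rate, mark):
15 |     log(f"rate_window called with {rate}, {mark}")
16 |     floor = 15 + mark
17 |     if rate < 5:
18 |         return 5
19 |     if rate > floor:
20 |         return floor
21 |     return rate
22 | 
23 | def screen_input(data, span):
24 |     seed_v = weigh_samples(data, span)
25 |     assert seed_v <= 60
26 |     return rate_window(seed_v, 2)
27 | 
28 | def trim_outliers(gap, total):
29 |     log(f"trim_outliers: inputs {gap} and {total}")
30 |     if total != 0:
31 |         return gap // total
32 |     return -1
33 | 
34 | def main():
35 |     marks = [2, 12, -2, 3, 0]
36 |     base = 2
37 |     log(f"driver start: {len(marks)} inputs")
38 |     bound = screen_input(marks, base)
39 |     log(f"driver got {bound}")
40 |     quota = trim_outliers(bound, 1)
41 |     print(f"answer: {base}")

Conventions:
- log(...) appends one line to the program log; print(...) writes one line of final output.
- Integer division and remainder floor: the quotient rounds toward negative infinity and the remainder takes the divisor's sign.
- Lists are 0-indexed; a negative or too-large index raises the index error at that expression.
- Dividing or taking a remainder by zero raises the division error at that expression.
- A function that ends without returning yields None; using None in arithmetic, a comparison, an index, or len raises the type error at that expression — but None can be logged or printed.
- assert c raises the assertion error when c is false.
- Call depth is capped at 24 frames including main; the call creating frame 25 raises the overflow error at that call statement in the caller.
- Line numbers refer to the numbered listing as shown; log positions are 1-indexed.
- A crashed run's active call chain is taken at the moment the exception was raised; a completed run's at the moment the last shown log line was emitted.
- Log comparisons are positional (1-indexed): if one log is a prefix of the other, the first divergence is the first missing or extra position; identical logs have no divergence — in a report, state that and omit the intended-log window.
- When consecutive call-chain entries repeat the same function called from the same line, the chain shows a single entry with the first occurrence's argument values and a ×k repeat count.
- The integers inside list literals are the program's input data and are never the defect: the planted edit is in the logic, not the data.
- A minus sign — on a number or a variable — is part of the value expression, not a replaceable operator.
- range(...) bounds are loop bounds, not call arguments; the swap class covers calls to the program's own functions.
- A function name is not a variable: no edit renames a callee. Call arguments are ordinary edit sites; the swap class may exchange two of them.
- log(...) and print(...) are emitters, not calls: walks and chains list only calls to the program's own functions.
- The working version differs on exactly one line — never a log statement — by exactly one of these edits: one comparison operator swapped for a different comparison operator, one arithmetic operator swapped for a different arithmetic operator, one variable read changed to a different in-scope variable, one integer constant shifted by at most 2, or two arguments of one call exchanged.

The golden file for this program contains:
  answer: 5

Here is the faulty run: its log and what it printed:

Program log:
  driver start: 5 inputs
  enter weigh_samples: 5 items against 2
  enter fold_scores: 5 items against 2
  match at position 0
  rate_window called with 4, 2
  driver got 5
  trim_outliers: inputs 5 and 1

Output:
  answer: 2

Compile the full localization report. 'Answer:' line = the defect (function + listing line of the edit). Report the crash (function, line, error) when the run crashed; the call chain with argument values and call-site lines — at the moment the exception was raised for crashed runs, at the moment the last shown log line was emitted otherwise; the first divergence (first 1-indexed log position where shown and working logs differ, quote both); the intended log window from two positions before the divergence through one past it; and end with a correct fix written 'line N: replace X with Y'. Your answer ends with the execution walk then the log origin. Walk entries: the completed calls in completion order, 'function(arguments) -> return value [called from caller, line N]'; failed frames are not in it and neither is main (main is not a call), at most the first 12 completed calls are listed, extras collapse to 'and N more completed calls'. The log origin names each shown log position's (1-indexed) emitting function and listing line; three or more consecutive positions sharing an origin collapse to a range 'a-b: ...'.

Answer: the defect is in main at line 41.
Key fact: Log streams are identical — the defect surfaces only in the printed output.
Call chain: main -> trim_outliers(5, 1) (called at line 40).
First divergence: none — the logs agree in full.
Execution walk:
  fold_scores([2, 12, -2, 3, 0], 2) -> 0  [called from weigh_samples, line 9]
  weigh_samples([2, 12, -2, 3, 0], 2) -> 4  [called from screen_input, line 24]
  rate_window(4, 2) -> 5  [called from screen_input, line 26]
  screen_input([2, 12, -2, 3, 0], 2) -> 5  [called from main, line 38]
  trim_outliers(5, 1) -> 5  [called from main, line 40]
Origin of each log line:
  1: logged in main at line 37
  2: logged in weigh_samples at line 8
  3: logged in fold_scores at line 2
  4: logged in weigh_samples at line 10
  5: logged in rate_window at line 15
  6: logged in main at line 39
  7: logged in trim_outliers at line 29
A correct fix: line 41: replace `base` with `quota`.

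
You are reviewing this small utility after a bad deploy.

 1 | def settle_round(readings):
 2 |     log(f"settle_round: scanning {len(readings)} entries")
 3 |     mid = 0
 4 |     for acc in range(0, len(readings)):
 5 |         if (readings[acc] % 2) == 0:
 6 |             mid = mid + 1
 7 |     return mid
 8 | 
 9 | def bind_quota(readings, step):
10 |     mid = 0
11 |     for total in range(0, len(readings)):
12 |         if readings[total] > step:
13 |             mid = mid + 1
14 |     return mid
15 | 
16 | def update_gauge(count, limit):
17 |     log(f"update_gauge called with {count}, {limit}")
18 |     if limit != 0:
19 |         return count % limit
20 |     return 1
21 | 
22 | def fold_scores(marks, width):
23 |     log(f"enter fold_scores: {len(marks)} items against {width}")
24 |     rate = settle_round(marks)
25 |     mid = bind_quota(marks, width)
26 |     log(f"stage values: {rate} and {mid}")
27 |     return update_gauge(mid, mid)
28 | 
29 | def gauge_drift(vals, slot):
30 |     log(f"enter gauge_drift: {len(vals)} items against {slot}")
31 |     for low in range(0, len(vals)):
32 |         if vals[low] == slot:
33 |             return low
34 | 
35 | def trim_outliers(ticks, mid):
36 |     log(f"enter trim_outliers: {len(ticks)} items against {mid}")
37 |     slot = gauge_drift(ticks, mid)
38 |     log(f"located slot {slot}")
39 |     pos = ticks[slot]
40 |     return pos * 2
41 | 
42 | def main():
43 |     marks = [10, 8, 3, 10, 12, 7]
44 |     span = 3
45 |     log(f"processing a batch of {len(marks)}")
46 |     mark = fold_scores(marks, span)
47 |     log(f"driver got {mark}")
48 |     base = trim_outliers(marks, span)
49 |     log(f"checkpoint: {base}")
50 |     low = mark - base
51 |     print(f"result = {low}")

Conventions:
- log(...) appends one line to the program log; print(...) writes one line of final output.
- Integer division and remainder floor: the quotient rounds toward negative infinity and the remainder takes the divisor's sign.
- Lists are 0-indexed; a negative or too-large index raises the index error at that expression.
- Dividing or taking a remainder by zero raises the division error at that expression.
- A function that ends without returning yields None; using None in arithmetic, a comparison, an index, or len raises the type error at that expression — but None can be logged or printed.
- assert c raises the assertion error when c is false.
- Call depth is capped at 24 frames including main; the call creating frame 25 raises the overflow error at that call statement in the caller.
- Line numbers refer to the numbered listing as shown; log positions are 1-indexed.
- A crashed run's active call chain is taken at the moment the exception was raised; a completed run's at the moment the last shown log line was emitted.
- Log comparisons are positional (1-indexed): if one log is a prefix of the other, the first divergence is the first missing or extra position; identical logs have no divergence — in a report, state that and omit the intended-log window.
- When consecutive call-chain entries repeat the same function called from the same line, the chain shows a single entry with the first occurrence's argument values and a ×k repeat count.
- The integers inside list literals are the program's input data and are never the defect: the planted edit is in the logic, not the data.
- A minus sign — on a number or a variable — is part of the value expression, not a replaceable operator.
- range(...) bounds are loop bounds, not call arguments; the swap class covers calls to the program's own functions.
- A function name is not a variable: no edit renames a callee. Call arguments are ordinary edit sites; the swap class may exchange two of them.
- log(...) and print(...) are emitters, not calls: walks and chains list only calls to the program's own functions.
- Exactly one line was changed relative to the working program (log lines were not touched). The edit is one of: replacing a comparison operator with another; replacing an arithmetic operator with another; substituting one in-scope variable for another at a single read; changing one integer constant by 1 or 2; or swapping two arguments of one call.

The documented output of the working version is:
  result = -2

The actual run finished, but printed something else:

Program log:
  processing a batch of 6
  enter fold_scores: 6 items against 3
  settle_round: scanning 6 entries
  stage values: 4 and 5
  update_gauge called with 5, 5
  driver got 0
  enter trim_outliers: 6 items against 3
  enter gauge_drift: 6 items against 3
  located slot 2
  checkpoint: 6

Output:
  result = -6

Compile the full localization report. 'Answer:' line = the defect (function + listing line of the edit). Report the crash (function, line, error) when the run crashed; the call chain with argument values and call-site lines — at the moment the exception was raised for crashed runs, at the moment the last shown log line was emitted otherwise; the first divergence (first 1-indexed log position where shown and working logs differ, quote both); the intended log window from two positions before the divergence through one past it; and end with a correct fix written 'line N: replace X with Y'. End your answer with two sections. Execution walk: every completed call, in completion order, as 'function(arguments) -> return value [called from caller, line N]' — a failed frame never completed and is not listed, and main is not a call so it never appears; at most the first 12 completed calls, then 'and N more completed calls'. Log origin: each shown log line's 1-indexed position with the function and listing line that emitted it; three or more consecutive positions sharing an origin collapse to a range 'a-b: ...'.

Answer: the defect is in fold_scores at line 27.
The tell: Position 5 is the first bad log line: 'update_gauge called with 5, 5' should read 'update_gauge called with 4, 5'.
Call chain: main.
First divergence: position 5 — the shown line 'update_gauge called with 5, 5' should read 'update_gauge called with 4, 5'.
Intended log window:
  3: settle_round: scanning 6 entries
  4: stage values: 4 and 5
  5: update_gauge called with 4, 5
  6: driver got 4
Execution walk:
  settle_round([10, 8, 3, 10, 12, 7]) -> 4  [called from fold_scores, line 24]
  bind_quota([10, 8, 3, 10, 12, 7], 3) -> 5  [called from fold_scores, line 25]
  update_gauge(5, 5) -> 0  [called from fold_scores, line 27]
  fold_scores([10, 8, 3, 10, 12, 7], 3) -> 0  [called from main, line 46]
  gauge_drift([10, 8, 3, 10, 12, 7], 3) -> 2  [called from trim_outliers, line 37]
  trim_outliers([10, 8, 3, 10, 12, 7], 3) -> 6  [called from main, line 48]
Log origin:
  1: emitted by main (line 45)
  2: emitted by fold_scores (line 23)
  3: emitted by settle_round (line 2)
  4: emitted by fold_scores (line 26)
  5: emitted by update_gauge (line 17)
  6: emitted by main (line 47)
  7: emitted by trim_outliers (line 36)
  8: emitted by gauge_drift (line 30)
  9: emitted by trim_outliers (line 38)
  10: emitted by main (line 49)
A correct fix: line 27: replace `update_gauge(mid, mid)` with `update_gauge(rate, mid)`.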